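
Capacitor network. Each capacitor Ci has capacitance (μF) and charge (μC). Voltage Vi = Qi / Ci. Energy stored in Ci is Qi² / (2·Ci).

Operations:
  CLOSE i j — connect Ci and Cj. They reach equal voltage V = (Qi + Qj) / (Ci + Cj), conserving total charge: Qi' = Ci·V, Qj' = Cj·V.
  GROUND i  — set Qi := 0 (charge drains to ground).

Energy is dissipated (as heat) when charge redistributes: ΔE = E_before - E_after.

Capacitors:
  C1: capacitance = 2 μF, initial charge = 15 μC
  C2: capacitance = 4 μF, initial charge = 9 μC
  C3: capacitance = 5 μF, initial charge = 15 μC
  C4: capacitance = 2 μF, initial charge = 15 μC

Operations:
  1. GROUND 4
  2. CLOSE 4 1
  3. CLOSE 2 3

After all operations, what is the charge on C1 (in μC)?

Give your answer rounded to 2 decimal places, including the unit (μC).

Answer: 7.50 μC

Derivation:
Initial: C1(2μF, Q=15μC, V=7.50V), C2(4μF, Q=9μC, V=2.25V), C3(5μF, Q=15μC, V=3.00V), C4(2μF, Q=15μC, V=7.50V)
Op 1: GROUND 4: Q4=0; energy lost=56.250
Op 2: CLOSE 4-1: Q_total=15.00, C_total=4.00, V=3.75; Q4=7.50, Q1=7.50; dissipated=28.125
Op 3: CLOSE 2-3: Q_total=24.00, C_total=9.00, V=2.67; Q2=10.67, Q3=13.33; dissipated=0.625
Final charges: Q1=7.50, Q2=10.67, Q3=13.33, Q4=7.50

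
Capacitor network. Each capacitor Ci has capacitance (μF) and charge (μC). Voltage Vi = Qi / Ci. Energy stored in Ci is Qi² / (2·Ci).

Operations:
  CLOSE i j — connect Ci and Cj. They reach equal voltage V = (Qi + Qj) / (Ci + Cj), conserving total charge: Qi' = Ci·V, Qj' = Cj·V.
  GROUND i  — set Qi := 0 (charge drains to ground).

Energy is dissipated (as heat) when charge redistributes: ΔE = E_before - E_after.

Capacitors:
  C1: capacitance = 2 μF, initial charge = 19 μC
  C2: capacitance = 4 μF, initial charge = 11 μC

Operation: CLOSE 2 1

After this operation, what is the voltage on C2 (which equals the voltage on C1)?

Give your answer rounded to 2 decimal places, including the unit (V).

Initial: C1(2μF, Q=19μC, V=9.50V), C2(4μF, Q=11μC, V=2.75V)
Op 1: CLOSE 2-1: Q_total=30.00, C_total=6.00, V=5.00; Q2=20.00, Q1=10.00; dissipated=30.375

Answer: 5.00 V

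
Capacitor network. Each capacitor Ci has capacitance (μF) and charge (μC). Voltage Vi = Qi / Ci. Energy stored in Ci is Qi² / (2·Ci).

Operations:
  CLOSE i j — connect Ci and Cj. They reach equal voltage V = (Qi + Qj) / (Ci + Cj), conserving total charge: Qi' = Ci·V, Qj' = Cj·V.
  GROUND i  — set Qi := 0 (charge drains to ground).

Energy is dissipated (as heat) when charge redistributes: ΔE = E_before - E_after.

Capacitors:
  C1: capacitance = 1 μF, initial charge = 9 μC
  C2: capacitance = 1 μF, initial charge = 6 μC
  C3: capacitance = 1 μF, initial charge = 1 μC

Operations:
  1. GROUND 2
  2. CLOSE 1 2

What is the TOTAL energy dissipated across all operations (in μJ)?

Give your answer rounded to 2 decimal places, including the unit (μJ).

Answer: 38.25 μJ

Derivation:
Initial: C1(1μF, Q=9μC, V=9.00V), C2(1μF, Q=6μC, V=6.00V), C3(1μF, Q=1μC, V=1.00V)
Op 1: GROUND 2: Q2=0; energy lost=18.000
Op 2: CLOSE 1-2: Q_total=9.00, C_total=2.00, V=4.50; Q1=4.50, Q2=4.50; dissipated=20.250
Total dissipated: 38.250 μJ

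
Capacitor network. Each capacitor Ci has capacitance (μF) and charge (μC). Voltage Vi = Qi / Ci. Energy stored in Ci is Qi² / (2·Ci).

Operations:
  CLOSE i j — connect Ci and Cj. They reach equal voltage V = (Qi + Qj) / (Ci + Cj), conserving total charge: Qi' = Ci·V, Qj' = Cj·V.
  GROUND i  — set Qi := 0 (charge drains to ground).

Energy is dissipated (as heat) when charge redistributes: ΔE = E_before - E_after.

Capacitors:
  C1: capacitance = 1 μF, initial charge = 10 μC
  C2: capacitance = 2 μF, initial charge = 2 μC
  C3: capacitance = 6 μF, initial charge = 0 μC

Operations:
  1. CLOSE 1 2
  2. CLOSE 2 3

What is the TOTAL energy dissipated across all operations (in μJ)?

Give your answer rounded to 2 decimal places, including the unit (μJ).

Answer: 39.00 μJ

Derivation:
Initial: C1(1μF, Q=10μC, V=10.00V), C2(2μF, Q=2μC, V=1.00V), C3(6μF, Q=0μC, V=0.00V)
Op 1: CLOSE 1-2: Q_total=12.00, C_total=3.00, V=4.00; Q1=4.00, Q2=8.00; dissipated=27.000
Op 2: CLOSE 2-3: Q_total=8.00, C_total=8.00, V=1.00; Q2=2.00, Q3=6.00; dissipated=12.000
Total dissipated: 39.000 μJ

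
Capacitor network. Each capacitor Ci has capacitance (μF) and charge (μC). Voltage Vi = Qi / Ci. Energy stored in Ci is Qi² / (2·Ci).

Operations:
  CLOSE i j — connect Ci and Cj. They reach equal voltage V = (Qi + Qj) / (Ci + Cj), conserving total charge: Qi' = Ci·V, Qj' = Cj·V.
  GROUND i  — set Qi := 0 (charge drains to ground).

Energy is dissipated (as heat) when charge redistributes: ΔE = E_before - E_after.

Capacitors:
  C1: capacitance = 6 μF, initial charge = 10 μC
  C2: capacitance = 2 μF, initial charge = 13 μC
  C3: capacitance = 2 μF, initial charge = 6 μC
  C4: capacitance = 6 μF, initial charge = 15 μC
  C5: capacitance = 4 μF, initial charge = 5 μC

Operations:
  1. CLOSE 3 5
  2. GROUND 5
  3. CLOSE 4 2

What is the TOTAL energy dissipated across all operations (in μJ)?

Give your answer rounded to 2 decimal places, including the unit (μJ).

Initial: C1(6μF, Q=10μC, V=1.67V), C2(2μF, Q=13μC, V=6.50V), C3(2μF, Q=6μC, V=3.00V), C4(6μF, Q=15μC, V=2.50V), C5(4μF, Q=5μC, V=1.25V)
Op 1: CLOSE 3-5: Q_total=11.00, C_total=6.00, V=1.83; Q3=3.67, Q5=7.33; dissipated=2.042
Op 2: GROUND 5: Q5=0; energy lost=6.722
Op 3: CLOSE 4-2: Q_total=28.00, C_total=8.00, V=3.50; Q4=21.00, Q2=7.00; dissipated=12.000
Total dissipated: 20.764 μJ

Answer: 20.76 μJ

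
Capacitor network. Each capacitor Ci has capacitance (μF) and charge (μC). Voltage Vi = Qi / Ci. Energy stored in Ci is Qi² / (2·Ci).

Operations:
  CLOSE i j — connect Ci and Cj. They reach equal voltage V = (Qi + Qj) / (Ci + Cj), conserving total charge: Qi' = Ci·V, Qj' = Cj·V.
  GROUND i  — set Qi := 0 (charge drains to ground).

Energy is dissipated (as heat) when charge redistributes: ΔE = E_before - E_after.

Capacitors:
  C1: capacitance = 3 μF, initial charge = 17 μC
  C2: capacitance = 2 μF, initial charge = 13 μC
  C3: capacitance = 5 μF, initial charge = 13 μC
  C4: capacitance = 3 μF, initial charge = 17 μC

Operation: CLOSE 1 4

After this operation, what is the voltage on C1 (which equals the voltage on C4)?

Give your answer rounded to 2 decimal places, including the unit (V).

Answer: 5.67 V

Derivation:
Initial: C1(3μF, Q=17μC, V=5.67V), C2(2μF, Q=13μC, V=6.50V), C3(5μF, Q=13μC, V=2.60V), C4(3μF, Q=17μC, V=5.67V)
Op 1: CLOSE 1-4: Q_total=34.00, C_total=6.00, V=5.67; Q1=17.00, Q4=17.00; dissipated=0.000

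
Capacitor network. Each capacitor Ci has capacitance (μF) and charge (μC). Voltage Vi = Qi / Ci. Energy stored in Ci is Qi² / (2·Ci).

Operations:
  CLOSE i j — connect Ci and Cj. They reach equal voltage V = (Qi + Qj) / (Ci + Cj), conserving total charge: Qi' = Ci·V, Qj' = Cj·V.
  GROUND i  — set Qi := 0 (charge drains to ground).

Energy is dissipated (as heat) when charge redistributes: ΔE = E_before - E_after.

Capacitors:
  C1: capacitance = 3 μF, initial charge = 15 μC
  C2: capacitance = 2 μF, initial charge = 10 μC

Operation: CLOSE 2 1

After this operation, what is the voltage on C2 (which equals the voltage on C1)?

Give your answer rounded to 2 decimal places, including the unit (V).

Answer: 5.00 V

Derivation:
Initial: C1(3μF, Q=15μC, V=5.00V), C2(2μF, Q=10μC, V=5.00V)
Op 1: CLOSE 2-1: Q_total=25.00, C_total=5.00, V=5.00; Q2=10.00, Q1=15.00; dissipated=0.000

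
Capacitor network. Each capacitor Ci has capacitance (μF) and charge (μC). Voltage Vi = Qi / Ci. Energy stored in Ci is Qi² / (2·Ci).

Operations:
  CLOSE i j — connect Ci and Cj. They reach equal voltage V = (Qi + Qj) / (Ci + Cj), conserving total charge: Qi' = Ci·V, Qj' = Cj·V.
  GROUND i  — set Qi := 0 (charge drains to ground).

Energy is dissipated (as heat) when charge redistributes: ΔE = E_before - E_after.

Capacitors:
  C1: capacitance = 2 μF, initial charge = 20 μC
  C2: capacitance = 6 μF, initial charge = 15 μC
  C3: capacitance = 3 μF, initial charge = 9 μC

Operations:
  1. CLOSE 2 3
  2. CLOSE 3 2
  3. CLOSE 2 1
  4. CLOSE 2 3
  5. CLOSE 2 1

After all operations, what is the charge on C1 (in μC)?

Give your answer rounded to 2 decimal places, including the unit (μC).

Initial: C1(2μF, Q=20μC, V=10.00V), C2(6μF, Q=15μC, V=2.50V), C3(3μF, Q=9μC, V=3.00V)
Op 1: CLOSE 2-3: Q_total=24.00, C_total=9.00, V=2.67; Q2=16.00, Q3=8.00; dissipated=0.250
Op 2: CLOSE 3-2: Q_total=24.00, C_total=9.00, V=2.67; Q3=8.00, Q2=16.00; dissipated=0.000
Op 3: CLOSE 2-1: Q_total=36.00, C_total=8.00, V=4.50; Q2=27.00, Q1=9.00; dissipated=40.333
Op 4: CLOSE 2-3: Q_total=35.00, C_total=9.00, V=3.89; Q2=23.33, Q3=11.67; dissipated=3.361
Op 5: CLOSE 2-1: Q_total=32.33, C_total=8.00, V=4.04; Q2=24.25, Q1=8.08; dissipated=0.280
Final charges: Q1=8.08, Q2=24.25, Q3=11.67

Answer: 8.08 μC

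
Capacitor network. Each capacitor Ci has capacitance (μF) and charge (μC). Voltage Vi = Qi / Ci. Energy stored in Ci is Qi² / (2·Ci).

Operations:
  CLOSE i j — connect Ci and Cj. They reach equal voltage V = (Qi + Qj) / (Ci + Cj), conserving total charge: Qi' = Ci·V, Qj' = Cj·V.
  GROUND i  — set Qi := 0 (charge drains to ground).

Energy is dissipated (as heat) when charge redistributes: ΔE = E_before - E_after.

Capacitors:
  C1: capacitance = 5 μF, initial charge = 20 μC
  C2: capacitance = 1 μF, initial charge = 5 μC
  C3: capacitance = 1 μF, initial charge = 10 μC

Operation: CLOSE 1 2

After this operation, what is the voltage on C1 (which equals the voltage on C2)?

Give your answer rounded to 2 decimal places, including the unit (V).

Initial: C1(5μF, Q=20μC, V=4.00V), C2(1μF, Q=5μC, V=5.00V), C3(1μF, Q=10μC, V=10.00V)
Op 1: CLOSE 1-2: Q_total=25.00, C_total=6.00, V=4.17; Q1=20.83, Q2=4.17; dissipated=0.417

Answer: 4.17 V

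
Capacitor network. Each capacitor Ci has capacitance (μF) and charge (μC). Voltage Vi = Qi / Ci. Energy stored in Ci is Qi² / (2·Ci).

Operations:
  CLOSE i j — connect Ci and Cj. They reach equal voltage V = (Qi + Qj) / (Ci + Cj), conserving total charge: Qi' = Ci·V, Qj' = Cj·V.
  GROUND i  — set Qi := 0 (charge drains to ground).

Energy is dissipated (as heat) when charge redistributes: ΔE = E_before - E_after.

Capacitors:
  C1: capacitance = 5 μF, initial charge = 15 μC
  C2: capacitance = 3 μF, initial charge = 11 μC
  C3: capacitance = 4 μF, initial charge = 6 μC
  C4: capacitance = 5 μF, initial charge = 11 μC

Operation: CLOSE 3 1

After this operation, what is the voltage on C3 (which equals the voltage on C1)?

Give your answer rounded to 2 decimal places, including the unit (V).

Answer: 2.33 V

Derivation:
Initial: C1(5μF, Q=15μC, V=3.00V), C2(3μF, Q=11μC, V=3.67V), C3(4μF, Q=6μC, V=1.50V), C4(5μF, Q=11μC, V=2.20V)
Op 1: CLOSE 3-1: Q_total=21.00, C_total=9.00, V=2.33; Q3=9.33, Q1=11.67; dissipated=2.500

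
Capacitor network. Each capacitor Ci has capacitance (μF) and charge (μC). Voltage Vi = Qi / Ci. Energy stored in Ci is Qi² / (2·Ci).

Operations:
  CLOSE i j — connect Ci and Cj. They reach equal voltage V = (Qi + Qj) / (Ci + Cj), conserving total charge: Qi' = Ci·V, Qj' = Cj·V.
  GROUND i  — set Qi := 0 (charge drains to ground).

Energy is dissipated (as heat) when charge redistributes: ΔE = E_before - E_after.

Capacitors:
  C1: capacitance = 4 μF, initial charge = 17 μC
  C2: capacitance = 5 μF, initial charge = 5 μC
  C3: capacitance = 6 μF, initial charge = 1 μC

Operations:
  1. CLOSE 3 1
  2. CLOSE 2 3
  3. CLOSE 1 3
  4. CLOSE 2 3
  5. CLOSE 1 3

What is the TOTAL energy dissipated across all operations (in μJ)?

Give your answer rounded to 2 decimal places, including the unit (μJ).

Answer: 21.07 μJ

Derivation:
Initial: C1(4μF, Q=17μC, V=4.25V), C2(5μF, Q=5μC, V=1.00V), C3(6μF, Q=1μC, V=0.17V)
Op 1: CLOSE 3-1: Q_total=18.00, C_total=10.00, V=1.80; Q3=10.80, Q1=7.20; dissipated=20.008
Op 2: CLOSE 2-3: Q_total=15.80, C_total=11.00, V=1.44; Q2=7.18, Q3=8.62; dissipated=0.873
Op 3: CLOSE 1-3: Q_total=15.82, C_total=10.00, V=1.58; Q1=6.33, Q3=9.49; dissipated=0.159
Op 4: CLOSE 2-3: Q_total=16.67, C_total=11.00, V=1.52; Q2=7.58, Q3=9.09; dissipated=0.029
Op 5: CLOSE 1-3: Q_total=15.42, C_total=10.00, V=1.54; Q1=6.17, Q3=9.25; dissipated=0.005
Total dissipated: 21.074 μJ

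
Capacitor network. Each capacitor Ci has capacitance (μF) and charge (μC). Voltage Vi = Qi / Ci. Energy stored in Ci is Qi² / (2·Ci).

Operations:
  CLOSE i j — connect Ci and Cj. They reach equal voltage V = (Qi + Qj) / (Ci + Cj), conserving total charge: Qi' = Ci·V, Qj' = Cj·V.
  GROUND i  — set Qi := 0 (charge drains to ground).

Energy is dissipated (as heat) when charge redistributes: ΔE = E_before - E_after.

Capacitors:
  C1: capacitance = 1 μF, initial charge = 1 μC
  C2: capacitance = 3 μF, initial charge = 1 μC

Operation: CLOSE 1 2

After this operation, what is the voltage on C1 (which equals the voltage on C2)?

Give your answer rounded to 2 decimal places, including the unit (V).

Initial: C1(1μF, Q=1μC, V=1.00V), C2(3μF, Q=1μC, V=0.33V)
Op 1: CLOSE 1-2: Q_total=2.00, C_total=4.00, V=0.50; Q1=0.50, Q2=1.50; dissipated=0.167

Answer: 0.50 V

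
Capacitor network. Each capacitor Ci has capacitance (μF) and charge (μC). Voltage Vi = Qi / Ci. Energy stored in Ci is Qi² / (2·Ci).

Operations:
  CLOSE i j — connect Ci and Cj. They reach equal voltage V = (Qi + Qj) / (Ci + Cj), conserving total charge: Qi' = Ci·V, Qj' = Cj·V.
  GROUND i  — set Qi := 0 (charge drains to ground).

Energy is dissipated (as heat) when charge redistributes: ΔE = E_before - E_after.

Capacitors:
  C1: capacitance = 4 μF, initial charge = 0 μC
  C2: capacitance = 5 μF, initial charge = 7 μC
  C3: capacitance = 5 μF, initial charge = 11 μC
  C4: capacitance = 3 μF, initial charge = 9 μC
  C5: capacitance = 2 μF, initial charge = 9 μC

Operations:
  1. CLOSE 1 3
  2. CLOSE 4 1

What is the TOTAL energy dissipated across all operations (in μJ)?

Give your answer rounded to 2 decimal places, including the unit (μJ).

Answer: 8.09 μJ

Derivation:
Initial: C1(4μF, Q=0μC, V=0.00V), C2(5μF, Q=7μC, V=1.40V), C3(5μF, Q=11μC, V=2.20V), C4(3μF, Q=9μC, V=3.00V), C5(2μF, Q=9μC, V=4.50V)
Op 1: CLOSE 1-3: Q_total=11.00, C_total=9.00, V=1.22; Q1=4.89, Q3=6.11; dissipated=5.378
Op 2: CLOSE 4-1: Q_total=13.89, C_total=7.00, V=1.98; Q4=5.95, Q1=7.94; dissipated=2.709
Total dissipated: 8.087 μJ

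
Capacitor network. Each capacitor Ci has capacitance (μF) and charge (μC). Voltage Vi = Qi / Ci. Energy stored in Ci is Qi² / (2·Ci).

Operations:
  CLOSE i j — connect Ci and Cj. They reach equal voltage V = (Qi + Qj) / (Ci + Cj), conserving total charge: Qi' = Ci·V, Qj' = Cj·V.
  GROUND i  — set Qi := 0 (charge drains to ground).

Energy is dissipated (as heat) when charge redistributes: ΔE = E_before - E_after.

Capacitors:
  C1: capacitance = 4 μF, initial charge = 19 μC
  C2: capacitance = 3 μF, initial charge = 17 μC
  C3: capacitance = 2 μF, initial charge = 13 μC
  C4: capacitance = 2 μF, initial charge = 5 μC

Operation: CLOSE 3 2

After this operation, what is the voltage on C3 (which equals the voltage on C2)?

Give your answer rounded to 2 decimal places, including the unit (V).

Answer: 6.00 V

Derivation:
Initial: C1(4μF, Q=19μC, V=4.75V), C2(3μF, Q=17μC, V=5.67V), C3(2μF, Q=13μC, V=6.50V), C4(2μF, Q=5μC, V=2.50V)
Op 1: CLOSE 3-2: Q_total=30.00, C_total=5.00, V=6.00; Q3=12.00, Q2=18.00; dissipated=0.417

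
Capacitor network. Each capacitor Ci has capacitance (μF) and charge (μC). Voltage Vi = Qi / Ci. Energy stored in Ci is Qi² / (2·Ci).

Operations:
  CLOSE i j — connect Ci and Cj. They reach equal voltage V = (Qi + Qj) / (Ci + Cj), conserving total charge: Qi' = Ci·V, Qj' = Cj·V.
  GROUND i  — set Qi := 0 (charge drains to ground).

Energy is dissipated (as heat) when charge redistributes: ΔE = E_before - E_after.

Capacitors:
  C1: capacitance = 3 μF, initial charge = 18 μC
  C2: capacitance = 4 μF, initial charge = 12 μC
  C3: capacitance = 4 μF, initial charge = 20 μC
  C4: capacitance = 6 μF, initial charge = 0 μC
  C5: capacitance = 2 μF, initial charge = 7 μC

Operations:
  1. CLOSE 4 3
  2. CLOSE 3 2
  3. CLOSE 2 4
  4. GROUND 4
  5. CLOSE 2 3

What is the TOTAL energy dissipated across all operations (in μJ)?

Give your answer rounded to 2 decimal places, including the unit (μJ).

Initial: C1(3μF, Q=18μC, V=6.00V), C2(4μF, Q=12μC, V=3.00V), C3(4μF, Q=20μC, V=5.00V), C4(6μF, Q=0μC, V=0.00V), C5(2μF, Q=7μC, V=3.50V)
Op 1: CLOSE 4-3: Q_total=20.00, C_total=10.00, V=2.00; Q4=12.00, Q3=8.00; dissipated=30.000
Op 2: CLOSE 3-2: Q_total=20.00, C_total=8.00, V=2.50; Q3=10.00, Q2=10.00; dissipated=1.000
Op 3: CLOSE 2-4: Q_total=22.00, C_total=10.00, V=2.20; Q2=8.80, Q4=13.20; dissipated=0.300
Op 4: GROUND 4: Q4=0; energy lost=14.520
Op 5: CLOSE 2-3: Q_total=18.80, C_total=8.00, V=2.35; Q2=9.40, Q3=9.40; dissipated=0.090
Total dissipated: 45.910 μJ

Answer: 45.91 μJ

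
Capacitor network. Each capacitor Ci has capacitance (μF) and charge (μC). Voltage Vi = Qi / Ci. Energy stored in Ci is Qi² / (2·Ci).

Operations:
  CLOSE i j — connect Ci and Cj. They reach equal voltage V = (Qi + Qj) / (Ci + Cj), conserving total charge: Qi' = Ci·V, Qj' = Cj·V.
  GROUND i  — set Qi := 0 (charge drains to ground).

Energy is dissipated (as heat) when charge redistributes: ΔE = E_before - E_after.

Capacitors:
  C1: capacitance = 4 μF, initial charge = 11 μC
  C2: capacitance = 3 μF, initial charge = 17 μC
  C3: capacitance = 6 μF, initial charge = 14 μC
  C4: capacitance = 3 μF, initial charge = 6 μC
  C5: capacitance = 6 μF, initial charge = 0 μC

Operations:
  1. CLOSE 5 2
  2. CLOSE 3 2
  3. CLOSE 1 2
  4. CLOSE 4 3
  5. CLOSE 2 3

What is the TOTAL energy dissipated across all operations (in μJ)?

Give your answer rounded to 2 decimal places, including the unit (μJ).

Initial: C1(4μF, Q=11μC, V=2.75V), C2(3μF, Q=17μC, V=5.67V), C3(6μF, Q=14μC, V=2.33V), C4(3μF, Q=6μC, V=2.00V), C5(6μF, Q=0μC, V=0.00V)
Op 1: CLOSE 5-2: Q_total=17.00, C_total=9.00, V=1.89; Q5=11.33, Q2=5.67; dissipated=32.111
Op 2: CLOSE 3-2: Q_total=19.67, C_total=9.00, V=2.19; Q3=13.11, Q2=6.56; dissipated=0.198
Op 3: CLOSE 1-2: Q_total=17.56, C_total=7.00, V=2.51; Q1=10.03, Q2=7.52; dissipated=0.273
Op 4: CLOSE 4-3: Q_total=19.11, C_total=9.00, V=2.12; Q4=6.37, Q3=12.74; dissipated=0.034
Op 5: CLOSE 2-3: Q_total=20.26, C_total=9.00, V=2.25; Q2=6.75, Q3=13.51; dissipated=0.148
Total dissipated: 32.764 μJ

Answer: 32.76 μJ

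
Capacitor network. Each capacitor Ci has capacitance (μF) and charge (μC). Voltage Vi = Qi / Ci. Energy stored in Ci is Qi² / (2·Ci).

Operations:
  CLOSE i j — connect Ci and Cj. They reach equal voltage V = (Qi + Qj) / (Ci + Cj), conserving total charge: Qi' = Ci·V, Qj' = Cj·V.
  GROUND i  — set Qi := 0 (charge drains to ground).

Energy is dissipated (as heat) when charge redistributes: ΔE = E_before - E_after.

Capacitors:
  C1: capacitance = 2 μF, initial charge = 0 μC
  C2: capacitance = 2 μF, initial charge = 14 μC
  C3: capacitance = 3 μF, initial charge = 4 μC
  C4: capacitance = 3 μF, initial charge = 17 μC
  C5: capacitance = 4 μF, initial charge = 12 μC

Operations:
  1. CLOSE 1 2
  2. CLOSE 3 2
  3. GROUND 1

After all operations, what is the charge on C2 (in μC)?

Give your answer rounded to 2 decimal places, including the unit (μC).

Answer: 4.40 μC

Derivation:
Initial: C1(2μF, Q=0μC, V=0.00V), C2(2μF, Q=14μC, V=7.00V), C3(3μF, Q=4μC, V=1.33V), C4(3μF, Q=17μC, V=5.67V), C5(4μF, Q=12μC, V=3.00V)
Op 1: CLOSE 1-2: Q_total=14.00, C_total=4.00, V=3.50; Q1=7.00, Q2=7.00; dissipated=24.500
Op 2: CLOSE 3-2: Q_total=11.00, C_total=5.00, V=2.20; Q3=6.60, Q2=4.40; dissipated=2.817
Op 3: GROUND 1: Q1=0; energy lost=12.250
Final charges: Q1=0.00, Q2=4.40, Q3=6.60, Q4=17.00, Q5=12.00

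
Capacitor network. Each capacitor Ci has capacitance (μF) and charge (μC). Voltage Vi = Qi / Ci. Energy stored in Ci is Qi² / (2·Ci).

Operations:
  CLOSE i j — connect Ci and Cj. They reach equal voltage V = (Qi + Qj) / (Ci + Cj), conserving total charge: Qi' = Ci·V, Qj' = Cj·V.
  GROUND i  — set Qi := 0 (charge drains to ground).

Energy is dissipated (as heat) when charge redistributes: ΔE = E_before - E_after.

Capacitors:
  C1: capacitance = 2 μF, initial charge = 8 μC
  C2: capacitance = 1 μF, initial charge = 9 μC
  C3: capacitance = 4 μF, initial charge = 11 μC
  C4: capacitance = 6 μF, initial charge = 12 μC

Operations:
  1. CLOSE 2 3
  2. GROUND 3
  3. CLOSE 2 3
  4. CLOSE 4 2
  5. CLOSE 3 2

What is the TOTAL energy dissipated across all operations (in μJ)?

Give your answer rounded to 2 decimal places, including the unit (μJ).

Answer: 55.07 μJ

Derivation:
Initial: C1(2μF, Q=8μC, V=4.00V), C2(1μF, Q=9μC, V=9.00V), C3(4μF, Q=11μC, V=2.75V), C4(6μF, Q=12μC, V=2.00V)
Op 1: CLOSE 2-3: Q_total=20.00, C_total=5.00, V=4.00; Q2=4.00, Q3=16.00; dissipated=15.625
Op 2: GROUND 3: Q3=0; energy lost=32.000
Op 3: CLOSE 2-3: Q_total=4.00, C_total=5.00, V=0.80; Q2=0.80, Q3=3.20; dissipated=6.400
Op 4: CLOSE 4-2: Q_total=12.80, C_total=7.00, V=1.83; Q4=10.97, Q2=1.83; dissipated=0.617
Op 5: CLOSE 3-2: Q_total=5.03, C_total=5.00, V=1.01; Q3=4.02, Q2=1.01; dissipated=0.423
Total dissipated: 55.065 μJ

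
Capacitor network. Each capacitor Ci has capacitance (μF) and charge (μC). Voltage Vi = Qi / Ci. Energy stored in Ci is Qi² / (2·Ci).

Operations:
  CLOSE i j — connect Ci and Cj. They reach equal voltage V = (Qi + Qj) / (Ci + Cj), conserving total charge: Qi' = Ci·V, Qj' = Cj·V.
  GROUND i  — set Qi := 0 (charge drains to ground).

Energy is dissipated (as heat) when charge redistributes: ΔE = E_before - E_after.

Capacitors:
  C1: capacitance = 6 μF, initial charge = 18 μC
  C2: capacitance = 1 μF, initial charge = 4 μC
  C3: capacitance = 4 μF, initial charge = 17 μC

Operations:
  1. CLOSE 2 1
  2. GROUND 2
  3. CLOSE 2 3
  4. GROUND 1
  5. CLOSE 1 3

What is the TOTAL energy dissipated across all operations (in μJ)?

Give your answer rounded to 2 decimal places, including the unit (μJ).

Initial: C1(6μF, Q=18μC, V=3.00V), C2(1μF, Q=4μC, V=4.00V), C3(4μF, Q=17μC, V=4.25V)
Op 1: CLOSE 2-1: Q_total=22.00, C_total=7.00, V=3.14; Q2=3.14, Q1=18.86; dissipated=0.429
Op 2: GROUND 2: Q2=0; energy lost=4.939
Op 3: CLOSE 2-3: Q_total=17.00, C_total=5.00, V=3.40; Q2=3.40, Q3=13.60; dissipated=7.225
Op 4: GROUND 1: Q1=0; energy lost=29.633
Op 5: CLOSE 1-3: Q_total=13.60, C_total=10.00, V=1.36; Q1=8.16, Q3=5.44; dissipated=13.872
Total dissipated: 56.097 μJ

Answer: 56.10 μJ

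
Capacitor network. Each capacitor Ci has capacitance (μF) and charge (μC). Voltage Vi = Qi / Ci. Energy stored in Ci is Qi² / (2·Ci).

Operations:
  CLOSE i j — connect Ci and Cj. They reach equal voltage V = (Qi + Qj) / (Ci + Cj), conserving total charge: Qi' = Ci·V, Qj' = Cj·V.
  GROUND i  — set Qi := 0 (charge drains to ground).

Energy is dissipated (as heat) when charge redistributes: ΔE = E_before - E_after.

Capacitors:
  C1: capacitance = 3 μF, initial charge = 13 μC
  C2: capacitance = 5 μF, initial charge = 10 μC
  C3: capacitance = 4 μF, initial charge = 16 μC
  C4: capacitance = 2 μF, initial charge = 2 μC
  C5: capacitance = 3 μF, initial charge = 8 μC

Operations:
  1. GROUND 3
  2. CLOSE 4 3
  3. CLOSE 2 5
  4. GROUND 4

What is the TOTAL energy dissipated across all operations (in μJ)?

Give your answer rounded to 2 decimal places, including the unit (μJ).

Initial: C1(3μF, Q=13μC, V=4.33V), C2(5μF, Q=10μC, V=2.00V), C3(4μF, Q=16μC, V=4.00V), C4(2μF, Q=2μC, V=1.00V), C5(3μF, Q=8μC, V=2.67V)
Op 1: GROUND 3: Q3=0; energy lost=32.000
Op 2: CLOSE 4-3: Q_total=2.00, C_total=6.00, V=0.33; Q4=0.67, Q3=1.33; dissipated=0.667
Op 3: CLOSE 2-5: Q_total=18.00, C_total=8.00, V=2.25; Q2=11.25, Q5=6.75; dissipated=0.417
Op 4: GROUND 4: Q4=0; energy lost=0.111
Total dissipated: 33.194 μJ

Answer: 33.19 μJ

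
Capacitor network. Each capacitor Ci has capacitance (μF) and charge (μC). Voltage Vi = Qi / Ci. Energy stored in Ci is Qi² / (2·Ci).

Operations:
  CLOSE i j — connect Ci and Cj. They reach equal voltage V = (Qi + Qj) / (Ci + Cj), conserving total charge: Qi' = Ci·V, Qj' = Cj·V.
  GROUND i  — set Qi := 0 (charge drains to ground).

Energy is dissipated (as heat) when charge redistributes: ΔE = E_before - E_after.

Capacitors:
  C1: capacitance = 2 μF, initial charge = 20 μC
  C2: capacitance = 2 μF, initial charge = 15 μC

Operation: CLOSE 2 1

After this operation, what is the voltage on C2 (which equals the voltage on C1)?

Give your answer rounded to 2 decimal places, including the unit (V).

Initial: C1(2μF, Q=20μC, V=10.00V), C2(2μF, Q=15μC, V=7.50V)
Op 1: CLOSE 2-1: Q_total=35.00, C_total=4.00, V=8.75; Q2=17.50, Q1=17.50; dissipated=3.125

Answer: 8.75 V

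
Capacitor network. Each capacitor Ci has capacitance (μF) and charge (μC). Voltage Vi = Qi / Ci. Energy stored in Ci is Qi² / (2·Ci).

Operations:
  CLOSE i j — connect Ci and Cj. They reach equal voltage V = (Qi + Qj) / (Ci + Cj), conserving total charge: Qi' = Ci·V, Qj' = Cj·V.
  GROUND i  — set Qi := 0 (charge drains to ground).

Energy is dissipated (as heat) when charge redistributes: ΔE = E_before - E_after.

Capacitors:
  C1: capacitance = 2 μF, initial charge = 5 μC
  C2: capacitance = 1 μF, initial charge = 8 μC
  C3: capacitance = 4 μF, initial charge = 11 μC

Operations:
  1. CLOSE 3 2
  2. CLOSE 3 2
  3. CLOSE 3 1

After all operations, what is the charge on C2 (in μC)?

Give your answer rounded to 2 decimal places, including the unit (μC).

Initial: C1(2μF, Q=5μC, V=2.50V), C2(1μF, Q=8μC, V=8.00V), C3(4μF, Q=11μC, V=2.75V)
Op 1: CLOSE 3-2: Q_total=19.00, C_total=5.00, V=3.80; Q3=15.20, Q2=3.80; dissipated=11.025
Op 2: CLOSE 3-2: Q_total=19.00, C_total=5.00, V=3.80; Q3=15.20, Q2=3.80; dissipated=0.000
Op 3: CLOSE 3-1: Q_total=20.20, C_total=6.00, V=3.37; Q3=13.47, Q1=6.73; dissipated=1.127
Final charges: Q1=6.73, Q2=3.80, Q3=13.47

Answer: 3.80 μC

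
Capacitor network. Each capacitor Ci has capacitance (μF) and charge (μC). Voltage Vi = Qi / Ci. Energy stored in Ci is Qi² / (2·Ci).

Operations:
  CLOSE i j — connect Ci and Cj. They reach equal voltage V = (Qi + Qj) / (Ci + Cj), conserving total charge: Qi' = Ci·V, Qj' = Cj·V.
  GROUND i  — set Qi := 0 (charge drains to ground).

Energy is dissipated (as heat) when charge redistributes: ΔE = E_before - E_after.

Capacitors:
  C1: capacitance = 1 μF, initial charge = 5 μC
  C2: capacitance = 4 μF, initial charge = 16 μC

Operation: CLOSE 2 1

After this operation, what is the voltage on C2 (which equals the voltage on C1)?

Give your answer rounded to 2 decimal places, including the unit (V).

Initial: C1(1μF, Q=5μC, V=5.00V), C2(4μF, Q=16μC, V=4.00V)
Op 1: CLOSE 2-1: Q_total=21.00, C_total=5.00, V=4.20; Q2=16.80, Q1=4.20; dissipated=0.400

Answer: 4.20 V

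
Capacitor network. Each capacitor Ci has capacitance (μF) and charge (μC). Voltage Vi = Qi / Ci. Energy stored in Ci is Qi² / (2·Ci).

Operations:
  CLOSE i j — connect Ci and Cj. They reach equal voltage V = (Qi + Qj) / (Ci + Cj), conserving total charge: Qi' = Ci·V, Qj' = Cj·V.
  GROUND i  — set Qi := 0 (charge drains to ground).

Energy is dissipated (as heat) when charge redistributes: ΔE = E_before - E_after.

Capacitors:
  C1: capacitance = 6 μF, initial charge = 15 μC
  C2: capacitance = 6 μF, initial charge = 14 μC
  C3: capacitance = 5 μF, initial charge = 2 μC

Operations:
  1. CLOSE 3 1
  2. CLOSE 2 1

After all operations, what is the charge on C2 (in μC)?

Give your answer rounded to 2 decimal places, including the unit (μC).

Initial: C1(6μF, Q=15μC, V=2.50V), C2(6μF, Q=14μC, V=2.33V), C3(5μF, Q=2μC, V=0.40V)
Op 1: CLOSE 3-1: Q_total=17.00, C_total=11.00, V=1.55; Q3=7.73, Q1=9.27; dissipated=6.014
Op 2: CLOSE 2-1: Q_total=23.27, C_total=12.00, V=1.94; Q2=11.64, Q1=11.64; dissipated=0.931
Final charges: Q1=11.64, Q2=11.64, Q3=7.73

Answer: 11.64 μC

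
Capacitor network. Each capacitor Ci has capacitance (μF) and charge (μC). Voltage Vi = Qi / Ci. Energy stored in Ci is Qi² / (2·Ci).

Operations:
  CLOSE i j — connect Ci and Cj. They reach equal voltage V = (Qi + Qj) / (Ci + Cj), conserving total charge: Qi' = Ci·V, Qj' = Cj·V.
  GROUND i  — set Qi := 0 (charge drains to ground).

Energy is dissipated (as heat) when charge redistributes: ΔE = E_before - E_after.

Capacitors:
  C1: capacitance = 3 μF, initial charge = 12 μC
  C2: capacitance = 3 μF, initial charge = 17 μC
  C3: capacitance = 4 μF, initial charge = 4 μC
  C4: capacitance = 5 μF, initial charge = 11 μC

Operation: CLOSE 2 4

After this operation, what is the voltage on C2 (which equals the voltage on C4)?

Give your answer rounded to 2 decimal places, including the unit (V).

Answer: 3.50 V

Derivation:
Initial: C1(3μF, Q=12μC, V=4.00V), C2(3μF, Q=17μC, V=5.67V), C3(4μF, Q=4μC, V=1.00V), C4(5μF, Q=11μC, V=2.20V)
Op 1: CLOSE 2-4: Q_total=28.00, C_total=8.00, V=3.50; Q2=10.50, Q4=17.50; dissipated=11.267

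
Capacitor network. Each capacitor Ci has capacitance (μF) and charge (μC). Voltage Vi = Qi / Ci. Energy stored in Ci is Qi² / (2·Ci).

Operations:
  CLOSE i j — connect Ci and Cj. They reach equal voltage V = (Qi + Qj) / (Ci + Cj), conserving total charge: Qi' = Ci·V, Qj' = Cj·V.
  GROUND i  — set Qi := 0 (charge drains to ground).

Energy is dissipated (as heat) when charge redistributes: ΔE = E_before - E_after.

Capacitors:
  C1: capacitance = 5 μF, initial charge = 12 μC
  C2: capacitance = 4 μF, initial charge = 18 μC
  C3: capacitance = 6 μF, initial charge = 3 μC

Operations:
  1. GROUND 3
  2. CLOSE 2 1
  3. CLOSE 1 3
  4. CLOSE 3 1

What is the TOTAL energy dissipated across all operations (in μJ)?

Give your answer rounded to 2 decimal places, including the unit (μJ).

Answer: 20.80 μJ

Derivation:
Initial: C1(5μF, Q=12μC, V=2.40V), C2(4μF, Q=18μC, V=4.50V), C3(6μF, Q=3μC, V=0.50V)
Op 1: GROUND 3: Q3=0; energy lost=0.750
Op 2: CLOSE 2-1: Q_total=30.00, C_total=9.00, V=3.33; Q2=13.33, Q1=16.67; dissipated=4.900
Op 3: CLOSE 1-3: Q_total=16.67, C_total=11.00, V=1.52; Q1=7.58, Q3=9.09; dissipated=15.152
Op 4: CLOSE 3-1: Q_total=16.67, C_total=11.00, V=1.52; Q3=9.09, Q1=7.58; dissipated=0.000
Total dissipated: 20.802 μJ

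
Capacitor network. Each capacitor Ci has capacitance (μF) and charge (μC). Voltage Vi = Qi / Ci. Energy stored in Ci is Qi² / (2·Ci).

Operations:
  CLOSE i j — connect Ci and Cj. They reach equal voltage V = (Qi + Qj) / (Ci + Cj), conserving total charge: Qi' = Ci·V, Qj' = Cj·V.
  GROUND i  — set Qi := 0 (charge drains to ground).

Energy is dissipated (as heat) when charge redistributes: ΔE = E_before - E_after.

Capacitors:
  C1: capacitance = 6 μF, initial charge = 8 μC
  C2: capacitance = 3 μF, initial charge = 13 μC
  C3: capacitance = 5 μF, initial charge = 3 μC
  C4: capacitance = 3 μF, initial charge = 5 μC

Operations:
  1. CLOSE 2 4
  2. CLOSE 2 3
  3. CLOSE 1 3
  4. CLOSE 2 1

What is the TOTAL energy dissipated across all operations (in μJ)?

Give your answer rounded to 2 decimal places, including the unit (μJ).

Answer: 10.78 μJ

Derivation:
Initial: C1(6μF, Q=8μC, V=1.33V), C2(3μF, Q=13μC, V=4.33V), C3(5μF, Q=3μC, V=0.60V), C4(3μF, Q=5μC, V=1.67V)
Op 1: CLOSE 2-4: Q_total=18.00, C_total=6.00, V=3.00; Q2=9.00, Q4=9.00; dissipated=5.333
Op 2: CLOSE 2-3: Q_total=12.00, C_total=8.00, V=1.50; Q2=4.50, Q3=7.50; dissipated=5.400
Op 3: CLOSE 1-3: Q_total=15.50, C_total=11.00, V=1.41; Q1=8.45, Q3=7.05; dissipated=0.038
Op 4: CLOSE 2-1: Q_total=12.95, C_total=9.00, V=1.44; Q2=4.32, Q1=8.64; dissipated=0.008
Total dissipated: 10.779 μJ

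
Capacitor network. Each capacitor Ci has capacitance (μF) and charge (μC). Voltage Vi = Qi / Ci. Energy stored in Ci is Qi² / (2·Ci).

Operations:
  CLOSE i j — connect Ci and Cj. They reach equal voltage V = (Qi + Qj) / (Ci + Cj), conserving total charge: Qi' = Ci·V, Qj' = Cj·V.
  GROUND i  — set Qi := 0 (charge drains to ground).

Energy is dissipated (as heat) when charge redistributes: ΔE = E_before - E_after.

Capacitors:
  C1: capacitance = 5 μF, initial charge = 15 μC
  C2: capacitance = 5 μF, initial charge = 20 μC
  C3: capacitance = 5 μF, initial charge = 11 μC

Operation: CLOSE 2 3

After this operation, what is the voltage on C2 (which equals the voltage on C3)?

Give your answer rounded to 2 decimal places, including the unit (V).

Answer: 3.10 V

Derivation:
Initial: C1(5μF, Q=15μC, V=3.00V), C2(5μF, Q=20μC, V=4.00V), C3(5μF, Q=11μC, V=2.20V)
Op 1: CLOSE 2-3: Q_total=31.00, C_total=10.00, V=3.10; Q2=15.50, Q3=15.50; dissipated=4.050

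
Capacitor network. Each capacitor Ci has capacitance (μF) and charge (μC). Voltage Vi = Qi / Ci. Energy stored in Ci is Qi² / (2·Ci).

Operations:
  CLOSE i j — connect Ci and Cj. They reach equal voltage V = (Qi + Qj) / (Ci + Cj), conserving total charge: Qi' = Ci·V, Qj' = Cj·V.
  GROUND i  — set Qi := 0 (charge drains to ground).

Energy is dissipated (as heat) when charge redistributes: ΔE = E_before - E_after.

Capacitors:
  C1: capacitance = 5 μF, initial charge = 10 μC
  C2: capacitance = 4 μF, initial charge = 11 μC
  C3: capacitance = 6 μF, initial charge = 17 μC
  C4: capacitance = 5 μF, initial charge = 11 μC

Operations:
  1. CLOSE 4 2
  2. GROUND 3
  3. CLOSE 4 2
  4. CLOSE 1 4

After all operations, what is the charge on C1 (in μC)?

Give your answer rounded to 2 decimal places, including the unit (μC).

Initial: C1(5μF, Q=10μC, V=2.00V), C2(4μF, Q=11μC, V=2.75V), C3(6μF, Q=17μC, V=2.83V), C4(5μF, Q=11μC, V=2.20V)
Op 1: CLOSE 4-2: Q_total=22.00, C_total=9.00, V=2.44; Q4=12.22, Q2=9.78; dissipated=0.336
Op 2: GROUND 3: Q3=0; energy lost=24.083
Op 3: CLOSE 4-2: Q_total=22.00, C_total=9.00, V=2.44; Q4=12.22, Q2=9.78; dissipated=0.000
Op 4: CLOSE 1-4: Q_total=22.22, C_total=10.00, V=2.22; Q1=11.11, Q4=11.11; dissipated=0.247
Final charges: Q1=11.11, Q2=9.78, Q3=0.00, Q4=11.11

Answer: 11.11 μC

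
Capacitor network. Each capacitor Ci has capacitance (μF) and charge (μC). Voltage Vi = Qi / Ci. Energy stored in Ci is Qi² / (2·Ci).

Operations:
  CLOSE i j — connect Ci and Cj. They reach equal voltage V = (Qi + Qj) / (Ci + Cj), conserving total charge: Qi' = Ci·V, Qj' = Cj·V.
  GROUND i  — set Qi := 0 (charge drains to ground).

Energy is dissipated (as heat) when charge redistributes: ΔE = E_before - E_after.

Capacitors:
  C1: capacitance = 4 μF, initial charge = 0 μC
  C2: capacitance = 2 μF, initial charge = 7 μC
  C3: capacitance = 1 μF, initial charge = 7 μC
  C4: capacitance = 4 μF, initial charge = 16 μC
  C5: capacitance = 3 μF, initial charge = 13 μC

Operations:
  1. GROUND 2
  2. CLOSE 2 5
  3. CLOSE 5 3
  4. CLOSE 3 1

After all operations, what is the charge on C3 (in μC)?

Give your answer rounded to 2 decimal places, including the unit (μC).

Initial: C1(4μF, Q=0μC, V=0.00V), C2(2μF, Q=7μC, V=3.50V), C3(1μF, Q=7μC, V=7.00V), C4(4μF, Q=16μC, V=4.00V), C5(3μF, Q=13μC, V=4.33V)
Op 1: GROUND 2: Q2=0; energy lost=12.250
Op 2: CLOSE 2-5: Q_total=13.00, C_total=5.00, V=2.60; Q2=5.20, Q5=7.80; dissipated=11.267
Op 3: CLOSE 5-3: Q_total=14.80, C_total=4.00, V=3.70; Q5=11.10, Q3=3.70; dissipated=7.260
Op 4: CLOSE 3-1: Q_total=3.70, C_total=5.00, V=0.74; Q3=0.74, Q1=2.96; dissipated=5.476
Final charges: Q1=2.96, Q2=5.20, Q3=0.74, Q4=16.00, Q5=11.10

Answer: 0.74 μC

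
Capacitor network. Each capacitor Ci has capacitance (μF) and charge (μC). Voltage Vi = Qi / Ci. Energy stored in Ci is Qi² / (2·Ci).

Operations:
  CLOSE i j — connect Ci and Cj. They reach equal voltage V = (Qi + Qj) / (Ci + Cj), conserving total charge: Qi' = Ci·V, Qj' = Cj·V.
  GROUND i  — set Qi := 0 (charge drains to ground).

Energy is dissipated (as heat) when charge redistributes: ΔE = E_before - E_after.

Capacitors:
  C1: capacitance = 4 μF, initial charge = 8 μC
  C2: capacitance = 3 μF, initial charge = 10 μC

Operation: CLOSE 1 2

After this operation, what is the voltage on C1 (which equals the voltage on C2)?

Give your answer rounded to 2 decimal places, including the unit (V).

Answer: 2.57 V

Derivation:
Initial: C1(4μF, Q=8μC, V=2.00V), C2(3μF, Q=10μC, V=3.33V)
Op 1: CLOSE 1-2: Q_total=18.00, C_total=7.00, V=2.57; Q1=10.29, Q2=7.71; dissipated=1.524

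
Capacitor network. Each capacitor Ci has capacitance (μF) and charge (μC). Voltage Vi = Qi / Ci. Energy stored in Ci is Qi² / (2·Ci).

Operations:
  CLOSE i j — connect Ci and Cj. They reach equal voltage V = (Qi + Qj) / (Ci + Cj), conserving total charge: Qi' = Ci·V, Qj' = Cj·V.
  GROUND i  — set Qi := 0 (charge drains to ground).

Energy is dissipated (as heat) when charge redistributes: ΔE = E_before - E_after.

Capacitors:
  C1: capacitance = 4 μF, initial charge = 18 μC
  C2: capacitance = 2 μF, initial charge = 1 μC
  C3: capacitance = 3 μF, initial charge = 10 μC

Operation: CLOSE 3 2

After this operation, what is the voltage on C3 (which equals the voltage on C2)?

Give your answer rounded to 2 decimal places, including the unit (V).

Answer: 2.20 V

Derivation:
Initial: C1(4μF, Q=18μC, V=4.50V), C2(2μF, Q=1μC, V=0.50V), C3(3μF, Q=10μC, V=3.33V)
Op 1: CLOSE 3-2: Q_total=11.00, C_total=5.00, V=2.20; Q3=6.60, Q2=4.40; dissipated=4.817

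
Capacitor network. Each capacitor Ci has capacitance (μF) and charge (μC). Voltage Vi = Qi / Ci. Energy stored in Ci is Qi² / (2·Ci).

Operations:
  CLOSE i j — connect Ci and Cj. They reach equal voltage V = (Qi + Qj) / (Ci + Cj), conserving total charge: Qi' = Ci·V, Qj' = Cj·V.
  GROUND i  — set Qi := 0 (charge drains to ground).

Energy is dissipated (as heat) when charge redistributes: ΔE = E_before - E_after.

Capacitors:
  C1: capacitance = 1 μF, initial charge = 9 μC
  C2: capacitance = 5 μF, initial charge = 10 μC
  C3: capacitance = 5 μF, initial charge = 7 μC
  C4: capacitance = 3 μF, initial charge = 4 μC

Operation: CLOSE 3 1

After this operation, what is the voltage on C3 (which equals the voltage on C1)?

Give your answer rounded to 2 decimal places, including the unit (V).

Answer: 2.67 V

Derivation:
Initial: C1(1μF, Q=9μC, V=9.00V), C2(5μF, Q=10μC, V=2.00V), C3(5μF, Q=7μC, V=1.40V), C4(3μF, Q=4μC, V=1.33V)
Op 1: CLOSE 3-1: Q_total=16.00, C_total=6.00, V=2.67; Q3=13.33, Q1=2.67; dissipated=24.067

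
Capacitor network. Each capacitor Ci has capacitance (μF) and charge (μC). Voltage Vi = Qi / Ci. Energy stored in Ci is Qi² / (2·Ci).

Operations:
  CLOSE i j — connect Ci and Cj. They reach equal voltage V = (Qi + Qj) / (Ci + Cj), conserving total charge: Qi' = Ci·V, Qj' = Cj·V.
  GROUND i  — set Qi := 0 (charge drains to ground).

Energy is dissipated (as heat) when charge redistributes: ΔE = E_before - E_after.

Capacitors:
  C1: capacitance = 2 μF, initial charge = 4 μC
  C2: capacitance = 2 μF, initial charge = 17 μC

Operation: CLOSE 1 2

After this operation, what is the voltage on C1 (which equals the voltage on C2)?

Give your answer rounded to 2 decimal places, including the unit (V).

Answer: 5.25 V

Derivation:
Initial: C1(2μF, Q=4μC, V=2.00V), C2(2μF, Q=17μC, V=8.50V)
Op 1: CLOSE 1-2: Q_total=21.00, C_total=4.00, V=5.25; Q1=10.50, Q2=10.50; dissipated=21.125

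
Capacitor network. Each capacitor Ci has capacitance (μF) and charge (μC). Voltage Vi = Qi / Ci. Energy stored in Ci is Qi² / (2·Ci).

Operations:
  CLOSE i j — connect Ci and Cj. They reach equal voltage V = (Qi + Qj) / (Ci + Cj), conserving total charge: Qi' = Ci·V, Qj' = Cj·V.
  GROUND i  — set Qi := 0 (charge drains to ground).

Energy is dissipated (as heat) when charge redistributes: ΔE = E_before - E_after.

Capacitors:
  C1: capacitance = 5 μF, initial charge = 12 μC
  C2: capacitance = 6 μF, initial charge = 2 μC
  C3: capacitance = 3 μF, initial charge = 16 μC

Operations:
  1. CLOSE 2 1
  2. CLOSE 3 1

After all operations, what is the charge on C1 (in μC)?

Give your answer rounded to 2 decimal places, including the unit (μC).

Initial: C1(5μF, Q=12μC, V=2.40V), C2(6μF, Q=2μC, V=0.33V), C3(3μF, Q=16μC, V=5.33V)
Op 1: CLOSE 2-1: Q_total=14.00, C_total=11.00, V=1.27; Q2=7.64, Q1=6.36; dissipated=5.824
Op 2: CLOSE 3-1: Q_total=22.36, C_total=8.00, V=2.80; Q3=8.39, Q1=13.98; dissipated=15.458
Final charges: Q1=13.98, Q2=7.64, Q3=8.39

Answer: 13.98 μC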